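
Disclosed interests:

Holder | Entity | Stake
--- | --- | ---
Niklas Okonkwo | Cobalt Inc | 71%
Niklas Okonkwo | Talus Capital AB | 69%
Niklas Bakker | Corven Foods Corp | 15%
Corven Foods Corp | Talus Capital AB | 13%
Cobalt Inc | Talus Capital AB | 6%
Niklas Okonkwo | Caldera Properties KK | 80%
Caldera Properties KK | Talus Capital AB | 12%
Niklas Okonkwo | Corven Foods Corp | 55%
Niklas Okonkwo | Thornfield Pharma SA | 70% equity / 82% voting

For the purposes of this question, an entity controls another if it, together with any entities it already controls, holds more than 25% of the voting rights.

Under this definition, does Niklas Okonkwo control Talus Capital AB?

Niklas Okonkwo holds 80% of Caldera, so Niklas Okonkwo controls Caldera.
Niklas Okonkwo holds 55% of Corven, so Niklas Okonkwo controls Corven.
Niklas Okonkwo holds 71% of Cobalt, so Niklas Okonkwo controls Cobalt.
Corven and Cobalt and Niklas Okonkwo and Caldera together hold 13% + 6% + 69% + 12% = 100% of Talus, so Niklas Okonkwo controls Talus.

Yes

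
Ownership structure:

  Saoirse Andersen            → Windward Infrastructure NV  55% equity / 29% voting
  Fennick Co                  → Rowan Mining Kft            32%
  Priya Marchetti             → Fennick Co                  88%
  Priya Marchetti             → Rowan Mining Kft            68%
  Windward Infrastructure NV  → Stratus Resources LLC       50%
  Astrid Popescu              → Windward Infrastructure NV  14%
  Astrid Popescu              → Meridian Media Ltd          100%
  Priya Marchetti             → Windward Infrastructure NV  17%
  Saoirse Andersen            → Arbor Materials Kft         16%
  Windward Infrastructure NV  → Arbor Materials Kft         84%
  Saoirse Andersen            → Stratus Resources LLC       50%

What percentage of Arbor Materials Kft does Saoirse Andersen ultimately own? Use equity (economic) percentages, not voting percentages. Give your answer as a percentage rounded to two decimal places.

Saoirse reaches Arbor along 2 paths.
Direct stake: 16% = 16%.
Via Windward: 55% × 84% = 46.2%.
Total: 16% + 46.2% = 62.2%.
Rounded: 62.20%.

62.20%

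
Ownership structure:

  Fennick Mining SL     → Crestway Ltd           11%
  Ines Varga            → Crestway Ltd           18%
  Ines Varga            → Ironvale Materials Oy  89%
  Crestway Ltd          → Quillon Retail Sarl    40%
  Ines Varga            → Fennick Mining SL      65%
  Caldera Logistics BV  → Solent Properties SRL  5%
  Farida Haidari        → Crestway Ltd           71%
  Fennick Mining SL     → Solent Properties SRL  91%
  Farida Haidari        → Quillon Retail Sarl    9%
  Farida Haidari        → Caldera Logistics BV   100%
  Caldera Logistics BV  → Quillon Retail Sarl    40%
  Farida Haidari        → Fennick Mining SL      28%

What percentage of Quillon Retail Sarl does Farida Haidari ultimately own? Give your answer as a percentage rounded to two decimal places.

Farida reaches Quillon along 4 paths.
Via Crestway: 71% × 40% = 28.4%.
Via Fennick → Crestway: 28% × 11% × 40% = 1.232%.
Via Caldera: 100% × 40% = 40%.
Direct stake: 9% = 9%.
Total: 28.4% + 1.232% + 40% + 9% = 78.632%.
Rounded: 78.63%.

78.63%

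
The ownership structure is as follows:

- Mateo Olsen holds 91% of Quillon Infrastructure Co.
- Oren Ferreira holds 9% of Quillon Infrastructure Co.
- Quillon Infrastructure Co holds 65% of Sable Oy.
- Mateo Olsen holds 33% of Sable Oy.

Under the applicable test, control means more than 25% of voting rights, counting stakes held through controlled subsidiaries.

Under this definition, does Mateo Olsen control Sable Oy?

Mateo holds 91% of Quillon, so Mateo controls Quillon.
Quillon and Mateo together hold 65% + 33% = 98% of Sable, so Mateo controls Sable.

Yes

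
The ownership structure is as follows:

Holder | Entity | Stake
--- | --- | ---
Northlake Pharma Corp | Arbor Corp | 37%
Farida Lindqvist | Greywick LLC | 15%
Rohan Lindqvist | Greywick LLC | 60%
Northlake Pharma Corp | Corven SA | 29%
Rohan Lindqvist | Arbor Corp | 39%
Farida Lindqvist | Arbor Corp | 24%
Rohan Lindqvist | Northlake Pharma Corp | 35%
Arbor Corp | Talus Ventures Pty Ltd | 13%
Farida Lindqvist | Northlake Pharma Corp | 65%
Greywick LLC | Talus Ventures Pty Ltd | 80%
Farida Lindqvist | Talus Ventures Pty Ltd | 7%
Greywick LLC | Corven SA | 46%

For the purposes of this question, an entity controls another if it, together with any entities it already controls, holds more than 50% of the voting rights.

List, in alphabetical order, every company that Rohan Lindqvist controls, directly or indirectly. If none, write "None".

Greywick LLC, Talus Ventures Pty Ltd

Rohan holds 60% of Greywick, so Rohan controls Greywick.
Greywick holds 80% of Talus, so Rohan controls Talus.
No other company's threshold is met.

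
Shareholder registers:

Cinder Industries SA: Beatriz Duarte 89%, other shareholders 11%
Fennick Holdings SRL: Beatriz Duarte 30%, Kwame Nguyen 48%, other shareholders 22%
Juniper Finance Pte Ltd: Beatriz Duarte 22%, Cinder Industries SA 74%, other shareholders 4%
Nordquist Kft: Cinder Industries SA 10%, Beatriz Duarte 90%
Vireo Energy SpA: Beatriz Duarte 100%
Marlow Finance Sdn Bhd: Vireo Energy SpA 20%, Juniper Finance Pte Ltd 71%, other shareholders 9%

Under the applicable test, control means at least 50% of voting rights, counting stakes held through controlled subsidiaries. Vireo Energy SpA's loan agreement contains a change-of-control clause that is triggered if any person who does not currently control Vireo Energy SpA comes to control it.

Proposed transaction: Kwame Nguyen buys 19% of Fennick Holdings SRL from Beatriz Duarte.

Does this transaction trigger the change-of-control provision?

No

The purchase adds only to Kwame's holdings (Beatriz's stake shrinks), so Kwame is the only person who could newly come to control Vireo.
Kwame's largest direct stake is 48% in Fennick, which does not meet the threshold, so Kwame controls no company.
Neither Kwame nor any entity Kwame controls holds any voting interest in Vireo.
So before the transaction, Kwame does not control Vireo.
After the purchase, Kwame's direct stake in Fennick rises to 48% + 19% = 67%, and Beatriz's stake falls to 11%.
Kwame holds 67% of Fennick, so Kwame controls Fennick.
After the transaction, neither Kwame nor any entity Kwame controls holds a voting interest in Vireo, so Kwame still does not control it.
No new person acquires control, so the clause is not triggered.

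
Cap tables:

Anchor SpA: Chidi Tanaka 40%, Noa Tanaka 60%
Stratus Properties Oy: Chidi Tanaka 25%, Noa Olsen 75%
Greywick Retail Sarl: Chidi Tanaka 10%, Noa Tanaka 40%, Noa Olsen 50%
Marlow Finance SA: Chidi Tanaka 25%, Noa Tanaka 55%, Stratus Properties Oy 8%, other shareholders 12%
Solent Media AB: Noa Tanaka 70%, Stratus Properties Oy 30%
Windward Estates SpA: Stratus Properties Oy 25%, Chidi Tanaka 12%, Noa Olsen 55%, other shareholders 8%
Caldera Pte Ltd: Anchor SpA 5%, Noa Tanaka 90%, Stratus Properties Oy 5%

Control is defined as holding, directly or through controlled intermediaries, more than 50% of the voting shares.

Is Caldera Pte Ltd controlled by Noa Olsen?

Noa Olsen holds 75% of Stratus, so Noa Olsen controls Stratus.
Stratus and Noa Olsen together hold 25% + 55% = 80% of Windward, so Noa Olsen controls Windward.
In Caldera, Noa Olsen's side holds only 5%, not > 50%.
So Noa Olsen does not control Caldera.

No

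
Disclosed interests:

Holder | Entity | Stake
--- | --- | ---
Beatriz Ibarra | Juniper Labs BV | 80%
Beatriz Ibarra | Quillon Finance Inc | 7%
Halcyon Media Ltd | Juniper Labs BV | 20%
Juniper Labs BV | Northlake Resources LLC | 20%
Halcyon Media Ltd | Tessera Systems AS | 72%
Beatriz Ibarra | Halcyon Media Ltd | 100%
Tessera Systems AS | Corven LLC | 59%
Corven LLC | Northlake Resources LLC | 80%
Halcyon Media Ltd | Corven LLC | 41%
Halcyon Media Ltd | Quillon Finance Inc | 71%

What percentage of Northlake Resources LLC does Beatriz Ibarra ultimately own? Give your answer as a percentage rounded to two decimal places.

86.78%

Beatriz reaches Northlake along 4 paths.
Via Halcyon → Tessera → Corven: 100% × 72% × 59% × 80% = 33.984%.
Via Halcyon → Corven: 100% × 41% × 80% = 32.8%.
Via Juniper: 80% × 20% = 16%.
Via Halcyon → Juniper: 100% × 20% × 20% = 4%.
Total: 33.984% + 32.8% + 16% + 4% = 86.784%.
Rounded: 86.78%.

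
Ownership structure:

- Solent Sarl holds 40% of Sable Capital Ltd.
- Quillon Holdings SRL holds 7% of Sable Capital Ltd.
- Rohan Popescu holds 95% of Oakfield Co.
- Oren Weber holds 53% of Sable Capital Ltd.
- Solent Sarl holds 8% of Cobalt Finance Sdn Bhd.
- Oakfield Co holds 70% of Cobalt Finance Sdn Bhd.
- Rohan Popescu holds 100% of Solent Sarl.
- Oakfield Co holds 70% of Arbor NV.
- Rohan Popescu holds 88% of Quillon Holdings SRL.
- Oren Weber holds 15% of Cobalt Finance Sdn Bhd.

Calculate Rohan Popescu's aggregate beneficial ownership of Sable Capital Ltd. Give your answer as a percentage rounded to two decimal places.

46.16%

Rohan reaches Sable along 2 paths.
Via Solent: 100% × 40% = 40%.
Via Quillon: 88% × 7% = 6.16%.
Total: 40% + 6.16% = 46.16%.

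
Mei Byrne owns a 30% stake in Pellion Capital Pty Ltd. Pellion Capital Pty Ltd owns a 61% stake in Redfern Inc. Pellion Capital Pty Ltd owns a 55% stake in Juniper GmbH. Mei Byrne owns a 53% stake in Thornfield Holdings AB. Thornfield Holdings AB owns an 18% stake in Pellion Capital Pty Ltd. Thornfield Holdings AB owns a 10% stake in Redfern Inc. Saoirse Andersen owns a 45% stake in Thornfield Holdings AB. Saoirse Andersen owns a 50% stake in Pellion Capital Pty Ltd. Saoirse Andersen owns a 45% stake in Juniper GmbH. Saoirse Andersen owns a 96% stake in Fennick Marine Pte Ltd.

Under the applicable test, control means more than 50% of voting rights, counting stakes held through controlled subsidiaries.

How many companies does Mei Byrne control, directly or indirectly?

1

Mei holds 53% of Thornfield, so Mei controls Thornfield.
No other company's threshold is met.
Mei controls 1 company.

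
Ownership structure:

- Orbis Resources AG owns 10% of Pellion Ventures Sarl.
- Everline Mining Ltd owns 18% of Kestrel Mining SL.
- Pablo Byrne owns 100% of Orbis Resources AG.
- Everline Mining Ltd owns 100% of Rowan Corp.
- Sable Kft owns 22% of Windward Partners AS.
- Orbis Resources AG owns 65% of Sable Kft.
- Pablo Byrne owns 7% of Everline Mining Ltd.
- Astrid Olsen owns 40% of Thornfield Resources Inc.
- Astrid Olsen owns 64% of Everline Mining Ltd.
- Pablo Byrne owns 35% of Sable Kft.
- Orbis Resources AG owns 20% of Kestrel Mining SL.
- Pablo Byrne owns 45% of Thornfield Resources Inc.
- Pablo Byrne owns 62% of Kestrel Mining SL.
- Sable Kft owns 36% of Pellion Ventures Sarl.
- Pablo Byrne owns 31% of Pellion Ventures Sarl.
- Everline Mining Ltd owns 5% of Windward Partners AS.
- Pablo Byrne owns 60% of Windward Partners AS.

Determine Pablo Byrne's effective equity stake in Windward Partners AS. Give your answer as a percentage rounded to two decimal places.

Pablo reaches Windward along 4 paths.
Via Everline: 7% × 5% = 0.35%.
Via Orbis → Sable: 100% × 65% × 22% = 14.3%.
Via Sable: 35% × 22% = 7.7%.
Direct stake: 60% = 60%.
Total: 0.35% + 14.3% + 7.7% + 60% = 82.35%.

82.35%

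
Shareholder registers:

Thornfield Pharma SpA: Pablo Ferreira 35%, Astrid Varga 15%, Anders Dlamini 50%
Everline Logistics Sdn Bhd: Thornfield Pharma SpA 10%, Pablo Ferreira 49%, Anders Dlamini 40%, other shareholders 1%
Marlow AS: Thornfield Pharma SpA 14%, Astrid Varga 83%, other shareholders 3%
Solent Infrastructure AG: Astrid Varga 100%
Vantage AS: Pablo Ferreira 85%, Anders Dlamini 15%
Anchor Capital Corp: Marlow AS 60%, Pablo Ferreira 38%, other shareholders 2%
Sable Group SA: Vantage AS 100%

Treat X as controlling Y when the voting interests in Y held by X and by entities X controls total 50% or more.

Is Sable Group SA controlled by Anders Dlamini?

Anders holds 50% of Thornfield, so Anders controls Thornfield.
Thornfield and Anders together hold 10% + 40% = 50% of Everline, so Anders controls Everline.
Neither Anders nor any entity Anders controls holds any voting interest in Sable.
So Anders does not control Sable.

No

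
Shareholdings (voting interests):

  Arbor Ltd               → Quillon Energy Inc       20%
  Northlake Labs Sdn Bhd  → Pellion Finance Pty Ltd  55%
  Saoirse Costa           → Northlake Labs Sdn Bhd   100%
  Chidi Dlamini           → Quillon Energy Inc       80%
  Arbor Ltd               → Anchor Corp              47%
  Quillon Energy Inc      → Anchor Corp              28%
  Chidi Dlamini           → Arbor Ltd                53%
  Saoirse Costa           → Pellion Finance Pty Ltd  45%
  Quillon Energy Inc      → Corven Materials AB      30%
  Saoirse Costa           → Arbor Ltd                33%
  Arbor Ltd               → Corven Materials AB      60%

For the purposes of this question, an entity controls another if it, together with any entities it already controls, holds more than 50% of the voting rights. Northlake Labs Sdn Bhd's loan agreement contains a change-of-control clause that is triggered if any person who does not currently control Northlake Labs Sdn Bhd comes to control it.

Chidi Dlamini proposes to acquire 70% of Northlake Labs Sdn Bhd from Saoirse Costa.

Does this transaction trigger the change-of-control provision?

Yes

The purchase adds only to Chidi's holdings (Saoirse's stake shrinks), so Chidi is the only person who could newly come to control Northlake.
Chidi holds 53% of Arbor, so Chidi controls Arbor.
Chidi and Arbor together hold 80% + 20% = 100% of Quillon, so Chidi controls Quillon.
Arbor and Quillon together hold 47% + 28% = 75% of Anchor, so Chidi controls Anchor.
Arbor and Quillon together hold 60% + 30% = 90% of Corven, so Chidi controls Corven.
Neither Chidi nor any entity Chidi controls holds any voting interest in Northlake.
So before the transaction, Chidi does not control Northlake.
After the purchase, Chidi holds 70% of Northlake directly, and Saoirse's stake falls to 30%.
Chidi holds 70% of Northlake, so Chidi controls Northlake.
Chidi did not control Northlake before and does after, so the clause is triggered.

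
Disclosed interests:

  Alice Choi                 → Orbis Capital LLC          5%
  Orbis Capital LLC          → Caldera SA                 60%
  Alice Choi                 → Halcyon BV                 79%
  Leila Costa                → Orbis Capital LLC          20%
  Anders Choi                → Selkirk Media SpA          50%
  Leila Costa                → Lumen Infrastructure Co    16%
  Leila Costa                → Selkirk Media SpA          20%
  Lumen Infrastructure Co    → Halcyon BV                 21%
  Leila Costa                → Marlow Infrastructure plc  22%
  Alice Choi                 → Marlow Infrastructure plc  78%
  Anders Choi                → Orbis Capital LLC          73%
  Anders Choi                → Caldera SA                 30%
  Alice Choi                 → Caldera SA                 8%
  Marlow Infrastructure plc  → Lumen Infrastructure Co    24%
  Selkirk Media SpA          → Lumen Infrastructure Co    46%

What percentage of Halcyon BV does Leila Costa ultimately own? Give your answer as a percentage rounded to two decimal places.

6.40%

Leila reaches Halcyon along 3 paths.
Via Selkirk → Lumen: 20% × 46% × 21% = 1.932%.
Via Lumen: 16% × 21% = 3.36%.
Via Marlow → Lumen: 22% × 24% × 21% = 1.1088%.
Total: 1.932% + 3.36% + 1.1088% = 6.4008%.
Rounded: 6.40%.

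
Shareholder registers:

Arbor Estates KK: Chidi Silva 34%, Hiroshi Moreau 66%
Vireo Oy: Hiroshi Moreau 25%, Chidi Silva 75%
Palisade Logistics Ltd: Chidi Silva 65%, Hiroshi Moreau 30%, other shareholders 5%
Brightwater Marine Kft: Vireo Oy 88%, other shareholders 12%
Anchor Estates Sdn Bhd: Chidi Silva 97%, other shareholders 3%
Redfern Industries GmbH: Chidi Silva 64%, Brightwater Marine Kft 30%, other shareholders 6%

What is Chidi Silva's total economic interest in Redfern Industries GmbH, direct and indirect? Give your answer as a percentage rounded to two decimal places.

Chidi reaches Redfern along 2 paths.
Direct stake: 64% = 64%.
Via Vireo → Brightwater: 75% × 88% × 30% = 19.8%.
Total: 64% + 19.8% = 83.8%.
Rounded: 83.80%.

83.80%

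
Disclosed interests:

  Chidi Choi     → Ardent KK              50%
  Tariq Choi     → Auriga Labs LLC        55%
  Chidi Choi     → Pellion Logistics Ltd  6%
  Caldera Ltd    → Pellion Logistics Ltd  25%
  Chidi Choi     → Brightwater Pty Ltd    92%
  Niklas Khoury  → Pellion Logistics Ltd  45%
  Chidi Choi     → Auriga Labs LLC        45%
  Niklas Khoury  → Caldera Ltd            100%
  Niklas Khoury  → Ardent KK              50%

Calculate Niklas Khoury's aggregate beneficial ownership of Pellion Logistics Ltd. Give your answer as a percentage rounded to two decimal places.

70.00%

Niklas reaches Pellion along 2 paths.
Direct stake: 45% = 45%.
Via Caldera: 100% × 25% = 25%.
Total: 45% + 25% = 70%.
Rounded: 70.00%.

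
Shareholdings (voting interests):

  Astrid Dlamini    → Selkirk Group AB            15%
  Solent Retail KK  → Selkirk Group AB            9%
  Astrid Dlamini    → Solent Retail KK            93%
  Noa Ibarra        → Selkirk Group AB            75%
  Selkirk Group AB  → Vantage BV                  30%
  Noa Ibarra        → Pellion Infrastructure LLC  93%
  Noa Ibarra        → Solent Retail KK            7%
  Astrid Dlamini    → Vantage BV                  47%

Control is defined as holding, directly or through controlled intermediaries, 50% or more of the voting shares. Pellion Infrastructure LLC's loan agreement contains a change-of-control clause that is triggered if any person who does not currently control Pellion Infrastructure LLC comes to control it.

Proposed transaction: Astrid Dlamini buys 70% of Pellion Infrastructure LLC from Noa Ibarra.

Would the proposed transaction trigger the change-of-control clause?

The purchase adds only to Astrid's holdings (Noa's stake shrinks), so Astrid is the only person who could newly come to control Pellion.
Astrid holds 93% of Solent, so Astrid controls Solent.
Neither Astrid nor any entity Astrid controls holds any voting interest in Pellion.
So before the transaction, Astrid does not control Pellion.
After the purchase, Astrid holds 70% of Pellion directly, and Noa's stake falls to 23%.
Astrid holds 70% of Pellion, so Astrid controls Pellion.
Astrid did not control Pellion before and does after, so the clause is triggered.

Yes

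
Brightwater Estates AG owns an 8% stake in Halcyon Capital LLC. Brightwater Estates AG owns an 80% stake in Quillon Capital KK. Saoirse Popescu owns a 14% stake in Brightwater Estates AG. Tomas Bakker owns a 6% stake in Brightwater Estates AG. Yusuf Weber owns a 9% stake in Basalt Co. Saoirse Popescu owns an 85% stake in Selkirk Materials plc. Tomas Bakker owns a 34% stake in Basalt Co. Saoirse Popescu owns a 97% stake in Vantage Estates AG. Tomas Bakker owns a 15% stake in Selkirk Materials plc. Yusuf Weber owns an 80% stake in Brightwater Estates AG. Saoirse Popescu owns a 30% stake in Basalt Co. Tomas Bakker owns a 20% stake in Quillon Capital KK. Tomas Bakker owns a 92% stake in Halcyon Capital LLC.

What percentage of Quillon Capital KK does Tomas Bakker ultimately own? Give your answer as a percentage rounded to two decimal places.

24.80%

Tomas reaches Quillon along 2 paths.
Via Brightwater: 6% × 80% = 4.8%.
Direct stake: 20% = 20%.
Total: 4.8% + 20% = 24.8%.
Rounded: 24.80%.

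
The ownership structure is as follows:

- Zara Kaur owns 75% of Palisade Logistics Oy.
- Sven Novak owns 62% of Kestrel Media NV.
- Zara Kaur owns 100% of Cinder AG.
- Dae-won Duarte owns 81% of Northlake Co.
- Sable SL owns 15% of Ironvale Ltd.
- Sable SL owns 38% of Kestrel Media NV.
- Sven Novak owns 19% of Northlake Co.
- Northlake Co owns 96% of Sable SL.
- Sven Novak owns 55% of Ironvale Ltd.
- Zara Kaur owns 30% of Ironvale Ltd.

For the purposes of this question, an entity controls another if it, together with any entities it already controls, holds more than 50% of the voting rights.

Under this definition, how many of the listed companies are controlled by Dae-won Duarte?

Dae-won holds 81% of Northlake, so Dae-won controls Northlake.
Northlake holds 96% of Sable, so Dae-won controls Sable.
No other company's threshold is met.
Dae-won controls 2 companies.

2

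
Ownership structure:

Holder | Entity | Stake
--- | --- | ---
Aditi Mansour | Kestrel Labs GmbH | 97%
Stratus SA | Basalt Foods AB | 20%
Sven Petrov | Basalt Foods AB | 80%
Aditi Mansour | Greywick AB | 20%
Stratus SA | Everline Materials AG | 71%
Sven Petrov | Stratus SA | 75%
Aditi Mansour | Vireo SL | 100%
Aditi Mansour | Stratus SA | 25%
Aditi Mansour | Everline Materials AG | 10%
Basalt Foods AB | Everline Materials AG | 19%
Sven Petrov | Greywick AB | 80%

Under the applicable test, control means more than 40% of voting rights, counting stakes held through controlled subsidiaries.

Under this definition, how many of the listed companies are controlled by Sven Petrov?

Sven holds 80% of Greywick, so Sven controls Greywick.
Sven holds 75% of Stratus, so Sven controls Stratus.
Stratus and Sven together hold 20% + 80% = 100% of Basalt, so Sven controls Basalt.
Basalt and Stratus together hold 19% + 71% = 90% of Everline, so Sven controls Everline.
No other company's threshold is met.
Sven controls 4 companies.

4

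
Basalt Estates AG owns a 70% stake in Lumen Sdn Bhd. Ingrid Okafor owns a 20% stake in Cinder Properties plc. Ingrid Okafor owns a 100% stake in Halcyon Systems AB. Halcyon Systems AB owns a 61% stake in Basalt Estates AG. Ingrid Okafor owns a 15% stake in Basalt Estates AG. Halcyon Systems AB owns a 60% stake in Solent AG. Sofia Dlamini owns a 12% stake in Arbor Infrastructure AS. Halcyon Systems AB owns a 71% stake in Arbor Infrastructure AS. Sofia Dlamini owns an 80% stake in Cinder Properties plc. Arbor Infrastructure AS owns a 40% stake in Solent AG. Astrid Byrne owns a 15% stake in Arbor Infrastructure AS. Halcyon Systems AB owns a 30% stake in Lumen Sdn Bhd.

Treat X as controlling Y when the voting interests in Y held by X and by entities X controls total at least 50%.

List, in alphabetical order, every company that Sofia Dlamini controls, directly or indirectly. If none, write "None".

Cinder Properties plc

Sofia holds 80% of Cinder, so Sofia controls Cinder.
No other company's threshold is met.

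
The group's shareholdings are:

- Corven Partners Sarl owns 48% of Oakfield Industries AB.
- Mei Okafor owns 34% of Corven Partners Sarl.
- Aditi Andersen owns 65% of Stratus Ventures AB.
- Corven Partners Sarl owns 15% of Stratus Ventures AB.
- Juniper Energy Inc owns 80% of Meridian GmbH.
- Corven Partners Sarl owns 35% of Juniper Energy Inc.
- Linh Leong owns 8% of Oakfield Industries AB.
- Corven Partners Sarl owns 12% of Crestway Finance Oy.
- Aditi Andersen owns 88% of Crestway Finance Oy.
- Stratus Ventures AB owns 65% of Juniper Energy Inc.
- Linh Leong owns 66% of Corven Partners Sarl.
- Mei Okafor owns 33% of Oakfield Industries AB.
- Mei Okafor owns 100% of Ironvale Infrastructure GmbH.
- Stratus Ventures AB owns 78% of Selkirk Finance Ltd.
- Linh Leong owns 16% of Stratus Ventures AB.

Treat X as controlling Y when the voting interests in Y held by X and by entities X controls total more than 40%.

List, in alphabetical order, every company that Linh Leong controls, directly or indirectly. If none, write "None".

Linh holds 66% of Corven, so Linh controls Corven.
Corven and Linh together hold 48% + 8% = 56% of Oakfield, so Linh controls Oakfield.
No other company's threshold is met.

Corven Partners Sarl, Oakfield Industries AB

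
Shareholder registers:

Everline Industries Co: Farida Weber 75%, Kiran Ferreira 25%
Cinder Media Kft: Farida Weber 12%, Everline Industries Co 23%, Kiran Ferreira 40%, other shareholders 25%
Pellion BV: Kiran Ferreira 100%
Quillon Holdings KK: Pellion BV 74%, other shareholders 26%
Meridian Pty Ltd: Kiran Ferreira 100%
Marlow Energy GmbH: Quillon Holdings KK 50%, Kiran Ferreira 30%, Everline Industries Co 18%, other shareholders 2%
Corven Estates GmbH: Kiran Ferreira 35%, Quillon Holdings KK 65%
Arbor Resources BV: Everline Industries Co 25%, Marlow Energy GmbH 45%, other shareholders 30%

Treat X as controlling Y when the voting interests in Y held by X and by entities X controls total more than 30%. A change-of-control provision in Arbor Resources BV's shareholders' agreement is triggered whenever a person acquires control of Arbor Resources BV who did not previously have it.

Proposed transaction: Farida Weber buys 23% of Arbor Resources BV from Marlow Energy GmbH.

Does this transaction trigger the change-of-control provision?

Yes

The purchase adds only to Farida's holdings (Marlow's stake shrinks), so Farida is the only person who could newly come to control Arbor.
Farida holds 75% of Everline, so Farida controls Everline.
Farida and Everline together hold 12% + 23% = 35% of Cinder, so Farida controls Cinder.
In Arbor, Farida's side holds only 25%, not > 30%.
So before the transaction, Farida does not control Arbor.
After the purchase, Farida holds 23% of Arbor directly, and Marlow's stake falls to 22%.
Everline and Farida together hold 25% + 23% = 48% of Arbor, so Farida controls Arbor.
Farida did not control Arbor before and does after, so the clause is triggered.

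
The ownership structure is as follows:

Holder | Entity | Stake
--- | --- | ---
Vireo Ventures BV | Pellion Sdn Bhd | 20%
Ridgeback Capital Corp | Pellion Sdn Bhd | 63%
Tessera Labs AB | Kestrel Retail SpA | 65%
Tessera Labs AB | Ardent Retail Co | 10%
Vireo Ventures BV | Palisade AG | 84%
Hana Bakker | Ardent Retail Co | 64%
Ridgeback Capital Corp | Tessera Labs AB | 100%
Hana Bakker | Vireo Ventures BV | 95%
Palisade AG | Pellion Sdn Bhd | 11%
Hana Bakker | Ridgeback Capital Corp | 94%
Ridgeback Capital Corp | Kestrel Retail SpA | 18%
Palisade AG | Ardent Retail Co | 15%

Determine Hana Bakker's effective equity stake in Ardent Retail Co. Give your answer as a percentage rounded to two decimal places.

85.37%

Hana reaches Ardent along 3 paths.
Direct stake: 64% = 64%.
Via Ridgeback → Tessera: 94% × 100% × 10% = 9.4%.
Via Vireo → Palisade: 95% × 84% × 15% = 11.97%.
Total: 64% + 9.4% + 11.97% = 85.37%.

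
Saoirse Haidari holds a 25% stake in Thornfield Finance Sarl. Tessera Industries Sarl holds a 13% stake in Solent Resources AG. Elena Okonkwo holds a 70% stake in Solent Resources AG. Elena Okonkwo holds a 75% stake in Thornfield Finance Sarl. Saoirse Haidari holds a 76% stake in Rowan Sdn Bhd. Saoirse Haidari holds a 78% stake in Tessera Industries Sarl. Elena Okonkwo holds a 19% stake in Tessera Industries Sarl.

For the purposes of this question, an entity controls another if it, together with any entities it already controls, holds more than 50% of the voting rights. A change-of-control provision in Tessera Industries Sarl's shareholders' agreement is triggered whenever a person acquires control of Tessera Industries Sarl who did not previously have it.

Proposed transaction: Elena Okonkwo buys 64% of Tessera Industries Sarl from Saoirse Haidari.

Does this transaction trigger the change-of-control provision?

Yes

The purchase adds only to Elena's holdings (Saoirse's stake shrinks), so Elena is the only person who could newly come to control Tessera.
Elena holds 75% of Thornfield, so Elena controls Thornfield.
Elena holds 70% of Solent, so Elena controls Solent.
In Tessera, Elena's side holds only 19%, not > 50%.
So before the transaction, Elena does not control Tessera.
After the purchase, Elena's direct stake in Tessera rises to 19% + 64% = 83%, and Saoirse's stake falls to 14%.
Elena holds 83% of Tessera, so Elena controls Tessera.
Elena did not control Tessera before and does after, so the clause is triggered.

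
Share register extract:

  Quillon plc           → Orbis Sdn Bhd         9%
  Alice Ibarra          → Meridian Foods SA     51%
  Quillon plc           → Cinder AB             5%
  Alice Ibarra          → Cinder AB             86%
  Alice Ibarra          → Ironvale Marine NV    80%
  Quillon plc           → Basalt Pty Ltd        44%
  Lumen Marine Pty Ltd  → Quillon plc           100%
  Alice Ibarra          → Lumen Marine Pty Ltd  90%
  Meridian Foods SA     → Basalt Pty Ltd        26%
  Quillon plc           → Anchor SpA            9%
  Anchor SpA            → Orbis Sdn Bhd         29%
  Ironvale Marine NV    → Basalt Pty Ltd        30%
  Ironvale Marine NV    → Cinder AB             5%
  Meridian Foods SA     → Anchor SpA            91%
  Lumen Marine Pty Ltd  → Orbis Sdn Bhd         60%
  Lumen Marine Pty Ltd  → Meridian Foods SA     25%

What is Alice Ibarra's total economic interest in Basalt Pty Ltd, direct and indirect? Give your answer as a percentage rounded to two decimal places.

82.71%

Alice reaches Basalt along 4 paths.
Via Ironvale: 80% × 30% = 24%.
Via Meridian: 51% × 26% = 13.26%.
Via Lumen → Meridian: 90% × 25% × 26% = 5.85%.
Via Lumen → Quillon: 90% × 100% × 44% = 39.6%.
Total: 24% + 13.26% + 5.85% + 39.6% = 82.71%.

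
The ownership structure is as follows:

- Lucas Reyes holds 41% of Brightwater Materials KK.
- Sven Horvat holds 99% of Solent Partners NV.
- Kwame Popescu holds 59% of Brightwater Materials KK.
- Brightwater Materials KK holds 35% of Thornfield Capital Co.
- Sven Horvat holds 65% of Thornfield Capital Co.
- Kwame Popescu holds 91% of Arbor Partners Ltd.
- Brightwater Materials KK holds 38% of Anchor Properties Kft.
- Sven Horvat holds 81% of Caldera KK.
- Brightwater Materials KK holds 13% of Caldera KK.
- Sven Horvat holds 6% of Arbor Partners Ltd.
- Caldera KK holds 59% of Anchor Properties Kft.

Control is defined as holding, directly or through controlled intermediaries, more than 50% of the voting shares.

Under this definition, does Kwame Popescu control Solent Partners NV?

Kwame holds 59% of Brightwater, so Kwame controls Brightwater.
Kwame holds 91% of Arbor, so Kwame controls Arbor.
Neither Kwame nor any entity Kwame controls holds any voting interest in Solent.
So Kwame does not control Solent.

No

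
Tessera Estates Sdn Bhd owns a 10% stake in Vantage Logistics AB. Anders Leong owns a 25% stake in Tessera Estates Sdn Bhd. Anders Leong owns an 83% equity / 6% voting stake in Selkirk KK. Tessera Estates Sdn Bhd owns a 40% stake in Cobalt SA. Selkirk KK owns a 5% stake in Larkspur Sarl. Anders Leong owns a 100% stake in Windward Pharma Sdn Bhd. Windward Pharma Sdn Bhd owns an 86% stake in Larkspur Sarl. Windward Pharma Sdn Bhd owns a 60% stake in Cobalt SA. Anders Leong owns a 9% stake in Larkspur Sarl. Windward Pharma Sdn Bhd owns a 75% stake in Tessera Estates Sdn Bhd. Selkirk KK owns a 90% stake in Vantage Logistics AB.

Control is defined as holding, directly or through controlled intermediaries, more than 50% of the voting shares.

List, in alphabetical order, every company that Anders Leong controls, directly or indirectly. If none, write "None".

Cobalt SA, Larkspur Sarl, Tessera Estates Sdn Bhd, Windward Pharma Sdn Bhd

Anders holds 100% of Windward, so Anders controls Windward.
Anders and Windward together hold 25% + 75% = 100% of Tessera, so Anders controls Tessera.
Windward and Anders together hold 86% + 9% = 95% of Larkspur, so Anders controls Larkspur.
Windward and Tessera together hold 60% + 40% = 100% of Cobalt, so Anders controls Cobalt.
No other company's threshold is met.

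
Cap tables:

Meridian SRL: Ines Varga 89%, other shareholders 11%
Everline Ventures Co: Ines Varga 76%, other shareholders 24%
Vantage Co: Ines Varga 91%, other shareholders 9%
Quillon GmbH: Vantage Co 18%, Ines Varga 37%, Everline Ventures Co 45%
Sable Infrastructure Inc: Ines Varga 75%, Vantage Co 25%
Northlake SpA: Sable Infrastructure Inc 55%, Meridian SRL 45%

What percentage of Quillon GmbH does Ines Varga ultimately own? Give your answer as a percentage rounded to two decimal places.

87.58%

Ines reaches Quillon along 3 paths.
Via Vantage: 91% × 18% = 16.38%.
Direct stake: 37% = 37%.
Via Everline: 76% × 45% = 34.2%.
Total: 16.38% + 37% + 34.2% = 87.58%.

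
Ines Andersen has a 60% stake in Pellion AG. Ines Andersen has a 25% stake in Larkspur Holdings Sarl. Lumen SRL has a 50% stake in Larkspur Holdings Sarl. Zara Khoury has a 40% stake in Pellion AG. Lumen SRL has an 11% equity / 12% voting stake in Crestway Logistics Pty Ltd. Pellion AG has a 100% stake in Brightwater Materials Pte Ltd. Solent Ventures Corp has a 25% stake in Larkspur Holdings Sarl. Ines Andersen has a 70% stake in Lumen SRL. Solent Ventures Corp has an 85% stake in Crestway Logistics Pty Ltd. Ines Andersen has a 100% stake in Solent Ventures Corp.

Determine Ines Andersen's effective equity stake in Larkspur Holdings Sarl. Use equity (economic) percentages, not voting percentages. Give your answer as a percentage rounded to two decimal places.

Ines reaches Larkspur along 3 paths.
Direct stake: 25% = 25%.
Via Lumen: 70% × 50% = 35%.
Via Solent: 100% × 25% = 25%.
Total: 25% + 35% + 25% = 85%.
Rounded: 85.00%.

85.00%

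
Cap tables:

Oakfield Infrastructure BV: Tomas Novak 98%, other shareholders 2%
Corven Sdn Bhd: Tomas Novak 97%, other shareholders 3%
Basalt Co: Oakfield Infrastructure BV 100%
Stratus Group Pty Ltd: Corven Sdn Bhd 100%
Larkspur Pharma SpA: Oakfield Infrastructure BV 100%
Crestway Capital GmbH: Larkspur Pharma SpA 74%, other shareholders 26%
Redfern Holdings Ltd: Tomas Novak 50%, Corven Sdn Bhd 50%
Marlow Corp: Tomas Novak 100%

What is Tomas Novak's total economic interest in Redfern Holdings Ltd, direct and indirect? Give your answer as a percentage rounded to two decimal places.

98.50%

Tomas reaches Redfern along 2 paths.
Direct stake: 50% = 50%.
Via Corven: 97% × 50% = 48.5%.
Total: 50% + 48.5% = 98.5%.
Rounded: 98.50%.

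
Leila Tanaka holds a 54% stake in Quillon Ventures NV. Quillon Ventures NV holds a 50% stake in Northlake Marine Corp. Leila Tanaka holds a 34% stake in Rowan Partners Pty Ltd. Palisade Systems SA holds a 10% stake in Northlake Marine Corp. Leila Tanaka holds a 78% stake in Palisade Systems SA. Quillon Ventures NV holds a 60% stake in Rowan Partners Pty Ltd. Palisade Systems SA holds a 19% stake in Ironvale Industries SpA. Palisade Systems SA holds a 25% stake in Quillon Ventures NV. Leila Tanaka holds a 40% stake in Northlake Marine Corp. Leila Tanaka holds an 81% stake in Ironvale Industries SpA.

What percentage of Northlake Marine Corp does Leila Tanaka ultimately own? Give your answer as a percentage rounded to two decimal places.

84.55%

Leila reaches Northlake along 4 paths.
Direct stake: 40% = 40%.
Via Palisade: 78% × 10% = 7.8%.
Via Palisade → Quillon: 78% × 25% × 50% = 9.75%.
Via Quillon: 54% × 50% = 27%.
Total: 40% + 7.8% + 9.75% + 27% = 84.55%.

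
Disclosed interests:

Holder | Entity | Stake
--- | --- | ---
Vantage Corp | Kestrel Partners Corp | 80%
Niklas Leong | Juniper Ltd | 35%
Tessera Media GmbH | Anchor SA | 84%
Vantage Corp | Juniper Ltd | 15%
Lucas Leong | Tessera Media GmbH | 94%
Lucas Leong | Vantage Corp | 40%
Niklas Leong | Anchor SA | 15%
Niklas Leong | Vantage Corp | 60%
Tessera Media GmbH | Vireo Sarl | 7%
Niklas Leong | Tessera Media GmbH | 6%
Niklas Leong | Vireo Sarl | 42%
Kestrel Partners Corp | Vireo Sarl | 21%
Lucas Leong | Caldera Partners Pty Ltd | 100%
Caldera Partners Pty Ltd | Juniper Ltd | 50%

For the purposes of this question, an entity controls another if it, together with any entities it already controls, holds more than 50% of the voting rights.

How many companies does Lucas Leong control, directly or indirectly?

3

Lucas holds 100% of Caldera, so Lucas controls Caldera.
Lucas holds 94% of Tessera, so Lucas controls Tessera.
Tessera holds 84% of Anchor, so Lucas controls Anchor.
No other company's threshold is met.
Lucas controls 3 companies.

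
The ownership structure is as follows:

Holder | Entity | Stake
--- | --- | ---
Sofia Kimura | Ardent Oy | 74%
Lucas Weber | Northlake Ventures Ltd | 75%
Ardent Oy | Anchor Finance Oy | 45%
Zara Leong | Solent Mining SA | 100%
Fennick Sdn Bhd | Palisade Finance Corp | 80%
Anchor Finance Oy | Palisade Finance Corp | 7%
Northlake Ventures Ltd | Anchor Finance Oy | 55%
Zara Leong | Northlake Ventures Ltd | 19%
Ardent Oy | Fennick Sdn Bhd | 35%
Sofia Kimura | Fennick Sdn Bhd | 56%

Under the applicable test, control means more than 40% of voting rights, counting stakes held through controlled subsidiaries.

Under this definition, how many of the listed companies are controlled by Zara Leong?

1

Zara holds 100% of Solent, so Zara controls Solent.
No other company's threshold is met.
Zara controls 1 company.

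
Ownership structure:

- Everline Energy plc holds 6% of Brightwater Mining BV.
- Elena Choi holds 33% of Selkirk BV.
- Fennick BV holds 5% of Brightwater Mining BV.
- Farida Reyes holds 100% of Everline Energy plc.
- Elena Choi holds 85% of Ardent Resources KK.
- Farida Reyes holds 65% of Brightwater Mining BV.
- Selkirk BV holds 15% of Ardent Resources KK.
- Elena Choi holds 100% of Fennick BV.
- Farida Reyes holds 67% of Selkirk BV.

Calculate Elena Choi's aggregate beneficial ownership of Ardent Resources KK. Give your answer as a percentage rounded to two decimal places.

Elena reaches Ardent along 2 paths.
Direct stake: 85% = 85%.
Via Selkirk: 33% × 15% = 4.95%.
Total: 85% + 4.95% = 89.95%.

89.95%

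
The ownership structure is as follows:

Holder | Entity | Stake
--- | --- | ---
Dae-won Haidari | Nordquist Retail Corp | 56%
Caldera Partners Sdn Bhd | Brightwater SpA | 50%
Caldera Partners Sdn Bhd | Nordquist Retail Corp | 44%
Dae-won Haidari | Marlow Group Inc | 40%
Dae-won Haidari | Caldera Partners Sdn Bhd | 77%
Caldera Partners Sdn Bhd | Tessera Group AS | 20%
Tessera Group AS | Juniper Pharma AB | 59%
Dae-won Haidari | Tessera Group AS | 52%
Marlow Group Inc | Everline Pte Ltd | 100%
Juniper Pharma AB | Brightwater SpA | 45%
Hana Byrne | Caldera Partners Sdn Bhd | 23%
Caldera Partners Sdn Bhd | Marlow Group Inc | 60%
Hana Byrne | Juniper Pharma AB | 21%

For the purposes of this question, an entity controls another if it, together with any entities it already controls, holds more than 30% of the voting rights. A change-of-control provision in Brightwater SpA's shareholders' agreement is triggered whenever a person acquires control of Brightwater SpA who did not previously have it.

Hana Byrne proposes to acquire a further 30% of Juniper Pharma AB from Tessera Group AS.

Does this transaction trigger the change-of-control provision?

The purchase adds only to Hana's holdings (Tessera's stake shrinks), so Hana is the only person who could newly come to control Brightwater.
Hana's largest direct stake is 23% in Caldera, which does not meet the threshold, so Hana controls no company.
Neither Hana nor any entity Hana controls holds any voting interest in Brightwater.
So before the transaction, Hana does not control Brightwater.
After the purchase, Hana's direct stake in Juniper rises to 21% + 30% = 51%, and Tessera's stake falls to 29%.
Hana holds 51% of Juniper, so Hana controls Juniper.
Juniper holds 45% of Brightwater, so Hana controls Brightwater.
Hana did not control Brightwater before and does after, so the clause is triggered.

Yes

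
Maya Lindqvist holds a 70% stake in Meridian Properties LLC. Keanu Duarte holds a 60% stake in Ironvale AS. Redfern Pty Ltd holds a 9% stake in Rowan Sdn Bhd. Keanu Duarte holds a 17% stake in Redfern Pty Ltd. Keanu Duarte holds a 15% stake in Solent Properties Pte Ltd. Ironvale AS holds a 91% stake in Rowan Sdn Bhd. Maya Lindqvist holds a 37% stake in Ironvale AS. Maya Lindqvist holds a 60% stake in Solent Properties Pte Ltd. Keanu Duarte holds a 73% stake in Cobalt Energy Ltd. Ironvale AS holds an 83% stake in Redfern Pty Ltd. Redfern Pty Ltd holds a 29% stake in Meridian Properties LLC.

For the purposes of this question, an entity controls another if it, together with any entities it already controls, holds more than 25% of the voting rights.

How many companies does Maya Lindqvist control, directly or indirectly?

5

Maya holds 37% of Ironvale, so Maya controls Ironvale.
Maya holds 60% of Solent, so Maya controls Solent.
Ironvale holds 83% of Redfern, so Maya controls Redfern.
Redfern and Ironvale together hold 9% + 91% = 100% of Rowan, so Maya controls Rowan.
Maya and Redfern together hold 70% + 29% = 99% of Meridian, so Maya controls Meridian.
No other company's threshold is met.
Maya controls 5 companies.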